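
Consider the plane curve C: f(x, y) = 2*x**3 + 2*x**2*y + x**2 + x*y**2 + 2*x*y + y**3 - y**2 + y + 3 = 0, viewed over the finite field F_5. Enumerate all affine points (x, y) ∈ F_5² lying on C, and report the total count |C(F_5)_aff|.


Affine F_5-points: {(0, 4), (1, 4), (2, 4)}; count = 3.

For each of the 25 pairs (x, y) ∈ F_5², evaluate f(x, y) mod 5. Record the zeros.
  x = 0: [0↦3, 1↦4, 2↦4, 3↦4, 4↦0]  zeros at y ∈ {4}
  x = 1: [0↦1, 1↦2, 2↦4, 3↦3, 4↦0]  zeros at y ∈ {4}
  x = 2: [0↦3, 1↦3, 2↦1, 3↦3, 4↦0]  zeros at y ∈ {4}
  x = 3: [0↦1, 1↦4, 2↦2, 3↦1, 4↦2]  zeros at y ∈ ∅
  x = 4: [0↦2, 1↦2, 2↦4, 3↦4, 4↦3]  zeros at y ∈ ∅
Collecting zeros: affine points = {(0, 4), (1, 4), (2, 4)}.
Total count |C(F_5)_aff| = 3.


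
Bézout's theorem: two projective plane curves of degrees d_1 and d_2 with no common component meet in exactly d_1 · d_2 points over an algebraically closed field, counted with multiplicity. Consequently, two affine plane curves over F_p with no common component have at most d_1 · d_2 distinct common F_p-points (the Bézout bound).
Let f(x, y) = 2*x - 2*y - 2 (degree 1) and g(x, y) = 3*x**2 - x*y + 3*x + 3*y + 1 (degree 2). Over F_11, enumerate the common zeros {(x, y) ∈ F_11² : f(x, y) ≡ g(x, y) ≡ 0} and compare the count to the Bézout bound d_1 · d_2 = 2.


Common zeros: ∅; count = 0; Bézout bound = 2.

deg(f) = 1, deg(g) = 2, so Bézout bound = 2.
Scan x ∈ F_11. For each x, list the y ∈ F_11 with f(x, y) ≡ 0 and those with g(x, y) ≡ 0 (mod 11); the common zeros in that column are the intersection.
  x = 0: f ≡ 0 at y ∈ {10}; g ≡ 0 at y ∈ {7}; common: ∅.
  x = 1: f ≡ 0 at y ∈ {0}; g ≡ 0 at y ∈ {2}; common: ∅.
  x = 2: f ≡ 0 at y ∈ {1}; g ≡ 0 at y ∈ {3}; common: ∅.
  x = 3: f ≡ 0 at y ∈ {2}; g ≡ 0 at y ∈ ∅; common: ∅.
  x = 4: f ≡ 0 at y ∈ {3}; g ≡ 0 at y ∈ {6}; common: ∅.
  x = 5: f ≡ 0 at y ∈ {4}; g ≡ 0 at y ∈ {7}; common: ∅.
  x = 6: f ≡ 0 at y ∈ {5}; g ≡ 0 at y ∈ {2}; common: ∅.
  x = 7: f ≡ 0 at y ∈ {6}; g ≡ 0 at y ∈ {1}; common: ∅.
  x = 8: f ≡ 0 at y ∈ {7}; g ≡ 0 at y ∈ {6}; common: ∅.
  x = 9: f ≡ 0 at y ∈ {8}; g ≡ 0 at y ∈ {3}; common: ∅.
  x = 10: f ≡ 0 at y ∈ {9}; g ≡ 0 at y ∈ {8}; common: ∅.
Collecting: common zeros = ∅, so the count is 0.
Comparison with the Bézout bound: 0 ≤ 2 = deg(f)·deg(g), as expected for curves with no common component (the affine F_11-count falls short of the bound because intersections may lie at infinity, over extension fields, or carry multiplicity).


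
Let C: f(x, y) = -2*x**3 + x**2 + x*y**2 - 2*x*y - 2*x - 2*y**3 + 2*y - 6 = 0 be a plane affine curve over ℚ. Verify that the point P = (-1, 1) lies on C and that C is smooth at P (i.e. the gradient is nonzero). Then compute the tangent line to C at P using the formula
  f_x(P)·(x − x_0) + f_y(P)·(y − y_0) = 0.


Tangent line at P: -11*x - 4*y - 7 = 0.

Step 1: f(-1, 1) = 0, so P lies on C.
Step 2: partial derivatives
  f_x(x, y) = -6*x**2 + 2*x + y**2 - 2*y - 2, f_y(x, y) = 2*x*y - 2*x - 6*y**2 + 2.
  f_x(P) = -11, f_y(P) = -4 (gradient nonzero, so P is smooth).
Step 3: tangent line at P: -11·(x − -1) + -4·(y − 1) = 0.
Expanding: -11*x - 4*y - 7 = 0.


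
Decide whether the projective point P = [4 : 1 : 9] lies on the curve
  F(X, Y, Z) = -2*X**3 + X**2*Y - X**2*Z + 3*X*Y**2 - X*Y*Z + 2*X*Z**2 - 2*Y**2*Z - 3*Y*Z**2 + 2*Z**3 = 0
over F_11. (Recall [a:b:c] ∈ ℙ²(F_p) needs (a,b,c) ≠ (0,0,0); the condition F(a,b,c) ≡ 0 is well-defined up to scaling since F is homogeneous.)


F(4,1,9) ≡ 3 (mod 11); P is NOT on the curve.

Evaluate F(4, 1, 9) term-by-term (mod 11).
  -2*X**3 ↦ -2·64·1·1 = -128
  X**2*Y ↦ 1·16·1·1 = 16
  -X**2*Z ↦ -1·16·1·9 = -144
  3*X*Y**2 ↦ 3·4·1·1 = 12
  -X*Y*Z ↦ -1·4·1·9 = -36
  2*X*Z**2 ↦ 2·4·1·81 = 648
  -2*Y**2*Z ↦ -2·1·1·9 = -18
  -3*Y*Z**2 ↦ -3·1·1·81 = -243
  2*Z**3 ↦ 2·1·1·729 = 1458
Sum: F(4, 1, 9) = (-128) + (16) + (-144) + (12) + (-36) + (648) + (-18) + (-243) + (1458) = 1565.
Reducing mod 11: 1565 ≡ 3 (mod 11).
Since F(a, b, c) ≡ 3 ≠ 0 (mod 11), P does NOT lie on the curve.


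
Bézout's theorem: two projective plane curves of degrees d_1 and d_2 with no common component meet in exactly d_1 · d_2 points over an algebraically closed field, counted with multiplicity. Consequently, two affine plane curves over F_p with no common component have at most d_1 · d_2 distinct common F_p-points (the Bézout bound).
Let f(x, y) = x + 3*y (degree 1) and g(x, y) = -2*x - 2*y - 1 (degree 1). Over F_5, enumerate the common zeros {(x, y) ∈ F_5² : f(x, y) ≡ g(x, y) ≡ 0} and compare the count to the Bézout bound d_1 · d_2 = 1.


Common zeros: {(3, 4)}; count = 1; Bézout bound = 1.

deg(f) = 1, deg(g) = 1, so Bézout bound = 1.
Scan x ∈ F_5. For each x, list the y ∈ F_5 with f(x, y) ≡ 0 and those with g(x, y) ≡ 0 (mod 5); the common zeros in that column are the intersection.
  x = 0: f ≡ 0 at y ∈ {0}; g ≡ 0 at y ∈ {2}; common: ∅.
  x = 1: f ≡ 0 at y ∈ {3}; g ≡ 0 at y ∈ {1}; common: ∅.
  x = 2: f ≡ 0 at y ∈ {1}; g ≡ 0 at y ∈ {0}; common: ∅.
  x = 3: f ≡ 0 at y ∈ {4}; g ≡ 0 at y ∈ {4}; common: {4}.
  x = 4: f ≡ 0 at y ∈ {2}; g ≡ 0 at y ∈ {3}; common: ∅.
Collecting: common zeros = {(3, 4)}, so the count is 1.
Comparison with the Bézout bound: 1 ≤ 1 = deg(f)·deg(g), as expected for curves with no common component (the bound is attained).


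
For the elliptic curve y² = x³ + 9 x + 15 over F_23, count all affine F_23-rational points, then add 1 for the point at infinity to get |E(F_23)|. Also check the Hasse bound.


Affine points = {(1, 5), (1, 18), (2, 8), (2, 15), (3, 0), (4, 0), (5, 1), (5, 22), (6, 3), (6, 20), (8, 1), (8, 22), (10, 1), (10, 22), (13, 11), (13, 12), (15, 11), (15, 12), (16, 0), (18, 11), (18, 12), (21, 9), (21, 14)}; affine count = 23; |E(F_23)| = 24.

Discriminant check: Δ ∝ 4a³ + 27b² = 4·9³ + 27·15² = 4·729 + 27·225 ≡ 21 (mod 23). Nonzero ⇒ E is nonsingular.
For each x ∈ F_23, compute rhs = x³ + 9·x + 15 mod 23, then count y ∈ F_23 with y² ≡ rhs.
  x = 0: rhs = 15, matching y values: none (0 points).
  x = 1: rhs = 2, matching y values: 5, 18 (2 points).
  x = 2: rhs = 18, matching y values: 8, 15 (2 points).
  x = 3: rhs = 0, matching y values: 0 (1 points).
  x = 4: rhs = 0, matching y values: 0 (1 points).
  x = 5: rhs = 1, matching y values: 1, 22 (2 points).
  x = 6: rhs = 9, matching y values: 3, 20 (2 points).
  x = 7: rhs = 7, matching y values: none (0 points).
  x = 8: rhs = 1, matching y values: 1, 22 (2 points).
  x = 9: rhs = 20, matching y values: none (0 points).
  x = 10: rhs = 1, matching y values: 1, 22 (2 points).
  x = 11: rhs = 19, matching y values: none (0 points).
  x = 12: rhs = 11, matching y values: none (0 points).
  x = 13: rhs = 6, matching y values: 11, 12 (2 points).
  x = 14: rhs = 10, matching y values: none (0 points).
  x = 15: rhs = 6, matching y values: 11, 12 (2 points).
  x = 16: rhs = 0, matching y values: 0 (1 points).
  x = 17: rhs = 21, matching y values: none (0 points).
  x = 18: rhs = 6, matching y values: 11, 12 (2 points).
  x = 19: rhs = 7, matching y values: none (0 points).
  x = 20: rhs = 7, matching y values: none (0 points).
  x = 21: rhs = 12, matching y values: 9, 14 (2 points).
  x = 22: rhs = 5, matching y values: none (0 points).
Total affine count: 23.
Full point count |E(F_23)| = 23 + 1 = 24.
Hasse bound: |24 − (23+1)| = |0| = 0 ≤ 2√23 ≈ 9.5917 ✓.


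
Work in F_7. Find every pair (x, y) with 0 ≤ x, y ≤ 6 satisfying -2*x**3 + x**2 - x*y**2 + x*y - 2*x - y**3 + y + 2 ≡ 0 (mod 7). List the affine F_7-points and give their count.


Affine F_7-points: {(2, 0), (2, 1), (2, 4), (3, 0), (3, 1), (3, 3), (4, 6), (5, 3), (6, 0), (6, 1)}; count = 10.

For each of the 49 pairs (x, y) ∈ F_7², evaluate f(x, y) mod 7. Record the zeros.
  x = 0: [0↦2, 1↦2, 2↦3, 3↦6, 4↦5, 5↦1, 6↦2]  zeros at y ∈ ∅
  x = 1: [0↦6, 1↦6, 2↦5, 3↦4, 4↦4, 5↦6, 6↦4]  zeros at y ∈ ∅
  x = 2: [0↦0, 1↦0, 2↦4, 3↦6, 4↦0, 5↦1, 6↦3]  zeros at y ∈ {0, 1, 4}
  x = 3: [0↦0, 1↦0, 2↦2, 3↦0, 4↦2, 5↦2, 6↦1]  zeros at y ∈ {0, 1, 3}
  x = 4: [0↦1, 1↦1, 2↦1, 3↦2, 4↦5, 5↦4, 6↦0]  zeros at y ∈ {6}
  x = 5: [0↦5, 1↦5, 2↦3, 3↦0, 4↦4, 5↦2, 6↦2]  zeros at y ∈ {3}
  x = 6: [0↦0, 1↦0, 2↦3, 3↦3, 4↦1, 5↦5, 6↦2]  zeros at y ∈ {0, 1}
Collecting zeros: affine points = {(2, 0), (2, 1), (2, 4), (3, 0), (3, 1), (3, 3), (4, 6), (5, 3), (6, 0), (6, 1)}.
Total count |C(F_7)_aff| = 10.


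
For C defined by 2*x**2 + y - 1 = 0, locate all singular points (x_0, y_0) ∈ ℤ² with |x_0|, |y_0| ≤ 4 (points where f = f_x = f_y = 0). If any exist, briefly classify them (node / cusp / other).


No singular points in the scanned grid; C is smooth there.

Compute partial derivatives:
  f_x = 4*x.
  f_y = 1.
f_y = 1 is a nonzero constant, so f_y never vanishes: no point (x, y) can satisfy f = f_x = f_y = 0. In particular no (x, y) ∈ {−4, ..., 4}² is singular; the curve is smooth.


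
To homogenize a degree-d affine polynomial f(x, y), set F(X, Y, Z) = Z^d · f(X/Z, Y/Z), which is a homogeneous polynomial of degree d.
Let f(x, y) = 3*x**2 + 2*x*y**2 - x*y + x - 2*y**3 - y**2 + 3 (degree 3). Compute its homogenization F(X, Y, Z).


F(X, Y, Z) = 3*X**2*Z + 2*X*Y**2 - X*Y*Z + X*Z**2 - 2*Y**3 - Y**2*Z + 3*Z**3

deg(f) = 3.
Substitute x = X/Z, y = Y/Z into f, then multiply by Z^3.
  monomial 3·x^2·y^0 ↦ 3·X^2·Y^0·Z^1.
  monomial 2·x^1·y^2 ↦ 2·X^1·Y^2·Z^0.
  monomial -1·x^1·y^1 ↦ -1·X^1·Y^1·Z^1.
  monomial 1·x^1·y^0 ↦ 1·X^1·Y^0·Z^2.
  monomial -2·x^0·y^3 ↦ -2·X^0·Y^3·Z^0.
  monomial -1·x^0·y^2 ↦ -1·X^0·Y^2·Z^1.
  monomial 3·x^0·y^0 ↦ 3·X^0·Y^0·Z^3.
Collecting: F(X, Y, Z) = 3*X**2*Z + 2*X*Y**2 - X*Y*Z + X*Z**2 - 2*Y**3 - Y**2*Z + 3*Z**3.


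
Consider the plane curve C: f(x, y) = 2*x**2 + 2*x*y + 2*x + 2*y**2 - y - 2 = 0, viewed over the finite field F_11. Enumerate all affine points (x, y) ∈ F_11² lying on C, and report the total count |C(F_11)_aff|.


Affine F_11-points: {(3, 0), (3, 3), (4, 3), (4, 10), (6, 5), (6, 6), (7, 0), (7, 10), (9, 2), (9, 6), (10, 2), (10, 5)}; count = 12.

For each of the 121 pairs (x, y) ∈ F_11², evaluate f(x, y) mod 11. Record the zeros.
  x = 0: [0↦9, 1↦10, 2↦4, 3↦2, 4↦4, 5↦10, 6↦9, 7↦1, 8↦8, 9↦8, 10↦1]  zeros at y ∈ ∅
  x = 1: [0↦2, 1↦5, 2↦1, 3↦1, 4↦5, 5↦2, 6↦3, 7↦8, 8↦6, 9↦8, 10↦3]  zeros at y ∈ ∅
  x = 2: [0↦10, 1↦4, 2↦2, 3↦4, 4↦10, 5↦9, 6↦1, 7↦8, 8↦8, 9↦1, 10↦9]  zeros at y ∈ ∅
  x = 3: [0↦0, 1↦7, 2↦7, 3↦0, 4↦8, 5↦9, 6↦3, 7↦1, 8↦3, 9↦9, 10↦8]  zeros at y ∈ {0, 3}
  x = 4: [0↦5, 1↦3, 2↦5, 3↦0, 4↦10, 5↦2, 6↦9, 7↦9, 8↦2, 9↦10, 10↦0]  zeros at y ∈ {3, 10}
  x = 5: [0↦3, 1↦3, 2↦7, 3↦4, 4↦5, 5↦10, 6↦8, 7↦10, 8↦5, 9↦4, 10↦7]  zeros at y ∈ ∅
  x = 6: [0↦5, 1↦7, 2↦2, 3↦1, 4↦4, 5↦0, 6↦0, 7↦4, 8↦1, 9↦2, 10↦7]  zeros at y ∈ {5, 6}
  x = 7: [0↦0, 1↦4, 2↦1, 3↦2, 4↦7, 5↦5, 6↦7, 7↦2, 8↦1, 9↦4, 10↦0]  zeros at y ∈ {0, 10}
  x = 8: [0↦10, 1↦5, 2↦4, 3↦7, 4↦3, 5↦3, 6↦7, 7↦4, 8↦5, 9↦10, 10↦8]  zeros at y ∈ ∅
  x = 9: [0↦2, 1↦10, 2↦0, 3↦5, 4↦3, 5↦5, 6↦0, 7↦10, 8↦2, 9↦9, 10↦9]  zeros at y ∈ {2, 6}
  x = 10: [0↦9, 1↦8, 2↦0, 3↦7, 4↦7, 5↦0, 6↦8, 7↦9, 8↦3, 9↦1, 10↦3]  zeros at y ∈ {2, 5}
Collecting zeros: affine points = {(3, 0), (3, 3), (4, 3), (4, 10), (6, 5), (6, 6), (7, 0), (7, 10), (9, 2), (9, 6), (10, 2), (10, 5)}.
Total count |C(F_11)_aff| = 12.


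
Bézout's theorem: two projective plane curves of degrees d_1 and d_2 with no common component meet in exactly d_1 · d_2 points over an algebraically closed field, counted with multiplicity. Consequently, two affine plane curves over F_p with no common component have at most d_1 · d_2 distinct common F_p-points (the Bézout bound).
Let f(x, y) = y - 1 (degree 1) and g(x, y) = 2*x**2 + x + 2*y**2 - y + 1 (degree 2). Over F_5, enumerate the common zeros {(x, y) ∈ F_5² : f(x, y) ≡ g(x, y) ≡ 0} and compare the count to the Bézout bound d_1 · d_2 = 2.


Common zeros: {(1, 1)}; count = 1; Bézout bound = 2.

deg(f) = 1, deg(g) = 2, so Bézout bound = 2.
Scan x ∈ F_5. For each x, list the y ∈ F_5 with f(x, y) ≡ 0 and those with g(x, y) ≡ 0 (mod 5); the common zeros in that column are the intersection.
  x = 0: f ≡ 0 at y ∈ {1}; g ≡ 0 at y ∈ ∅; common: ∅.
  x = 1: f ≡ 0 at y ∈ {1}; g ≡ 0 at y ∈ {1, 2}; common: {1}.
  x = 2: f ≡ 0 at y ∈ {1}; g ≡ 0 at y ∈ ∅; common: ∅.
  x = 3: f ≡ 0 at y ∈ {1}; g ≡ 0 at y ∈ {4}; common: ∅.
  x = 4: f ≡ 0 at y ∈ {1}; g ≡ 0 at y ∈ {4}; common: ∅.
Collecting: common zeros = {(1, 1)}, so the count is 1.
Comparison with the Bézout bound: 1 ≤ 2 = deg(f)·deg(g), as expected for curves with no common component (the affine F_5-count falls short of the bound because intersections may lie at infinity, over extension fields, or carry multiplicity).


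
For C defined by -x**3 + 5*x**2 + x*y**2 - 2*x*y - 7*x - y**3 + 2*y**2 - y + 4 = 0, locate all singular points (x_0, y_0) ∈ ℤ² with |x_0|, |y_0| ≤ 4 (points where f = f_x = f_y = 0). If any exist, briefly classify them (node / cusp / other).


Singular points: {(2, 1)}; classification: node.

Compute partial derivatives:
  f_x = -3*x**2 + 10*x + y**2 - 2*y - 7.
  f_y = 2*x*y - 2*x - 3*y**2 + 4*y - 1.
Scan x_0 ∈ {−4, ..., 4}. For each x_0, f_y(x_0, y) is a polynomial in y; find its integer roots y ∈ {−4, ..., 4}, then test f_x and f at those candidates.
  x = -4: f_y(-4, y) = -3*y**2 - 4*y + 7; vanishes at y ∈ {1}. (-4, 1): f_x = -96 ≠ 0.
  x = -3: f_y(-3, y) = -3*y**2 - 2*y + 5; vanishes at y ∈ {1}. (-3, 1): f_x = -65 ≠ 0.
  x = -2: f_y(-2, y) = 3 - 3*y**2; vanishes at y ∈ {-1, 1}. (-2, -1): f_x = -36 ≠ 0; (-2, 1): f_x = -40 ≠ 0.
  x = -1: f_y(-1, y) = -3*y**2 + 2*y + 1; vanishes at y ∈ {1}. (-1, 1): f_x = -21 ≠ 0.
  x = 0: f_y(0, y) = -3*y**2 + 4*y - 1; vanishes at y ∈ {1}. (0, 1): f_x = -8 ≠ 0.
  x = 1: f_y(1, y) = -3*y**2 + 6*y - 3; vanishes at y ∈ {1}. (1, 1): f_x = -1 ≠ 0.
  x = 2: f_y(2, y) = -3*y**2 + 8*y - 5; vanishes at y ∈ {1}. (2, 1): f_x = 0, f = 0 — SINGULAR.
  x = 3: f_y(3, y) = -3*y**2 + 10*y - 7; vanishes at y ∈ {1}. (3, 1): f_x = -5 ≠ 0.
  x = 4: f_y(4, y) = -3*y**2 + 12*y - 9; vanishes at y ∈ {1, 3}. (4, 1): f_x = -16 ≠ 0; (4, 3): f_x = -12 ≠ 0.
Only singular point on the grid: (2, 1).
Classify: substitute x = 2 + u, y = 1 + v and expand: f = -u**3 - u**2 + u*v**2 - v**3 + v**2.
No constant or linear terms (consistent with a singular point). Quadratic part: -u**2 + v**2. Cubic part: -u**3 + u*v**2 - v**3.
The quadratic part v**2 - u**2 = (v − u)(v + u) splits into two distinct linear factors, so there are two distinct tangent lines y − 1 = ±(x − 2) — this is a node (ordinary double point).
Classification: node.


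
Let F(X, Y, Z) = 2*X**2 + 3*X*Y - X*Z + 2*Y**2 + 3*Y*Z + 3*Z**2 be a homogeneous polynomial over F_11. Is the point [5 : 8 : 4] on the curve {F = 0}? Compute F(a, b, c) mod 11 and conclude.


F(5,8,4) ≡ 4 (mod 11); P is NOT on the curve.

Evaluate F(5, 8, 4) term-by-term (mod 11).
  2*X**2 ↦ 2·25·1·1 = 50
  3*X*Y ↦ 3·5·8·1 = 120
  -X*Z ↦ -1·5·1·4 = -20
  2*Y**2 ↦ 2·1·64·1 = 128
  3*Y*Z ↦ 3·1·8·4 = 96
  3*Z**2 ↦ 3·1·1·16 = 48
Sum: F(5, 8, 4) = (50) + (120) + (-20) + (128) + (96) + (48) = 422.
Reducing mod 11: 422 ≡ 4 (mod 11).
Since F(a, b, c) ≡ 4 ≠ 0 (mod 11), P does NOT lie on the curve.


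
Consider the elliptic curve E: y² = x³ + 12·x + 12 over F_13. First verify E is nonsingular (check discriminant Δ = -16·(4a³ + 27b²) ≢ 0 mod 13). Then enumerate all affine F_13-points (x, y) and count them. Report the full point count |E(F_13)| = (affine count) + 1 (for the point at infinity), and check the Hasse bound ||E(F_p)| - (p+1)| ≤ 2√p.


Affine points = {(0, 5), (0, 8), (1, 5), (1, 8), (3, 6), (3, 7), (6, 1), (6, 12), (7, 6), (7, 7), (8, 3), (8, 10), (9, 2), (9, 11), (10, 1), (10, 12), (12, 5), (12, 8)}; affine count = 18; |E(F_13)| = 19.

Discriminant check: Δ ∝ 4a³ + 27b² = 4·12³ + 27·12² = 4·1728 + 27·144 ≡ 10 (mod 13). Nonzero ⇒ E is nonsingular.
For each x ∈ F_13, compute rhs = x³ + 12·x + 12 mod 13, then count y ∈ F_13 with y² ≡ rhs.
  x = 0: rhs = 12, matching y values: 5, 8 (2 points).
  x = 1: rhs = 12, matching y values: 5, 8 (2 points).
  x = 2: rhs = 5, matching y values: none (0 points).
  x = 3: rhs = 10, matching y values: 6, 7 (2 points).
  x = 4: rhs = 7, matching y values: none (0 points).
  x = 5: rhs = 2, matching y values: none (0 points).
  x = 6: rhs = 1, matching y values: 1, 12 (2 points).
  x = 7: rhs = 10, matching y values: 6, 7 (2 points).
  x = 8: rhs = 9, matching y values: 3, 10 (2 points).
  x = 9: rhs = 4, matching y values: 2, 11 (2 points).
  x = 10: rhs = 1, matching y values: 1, 12 (2 points).
  x = 11: rhs = 6, matching y values: none (0 points).
  x = 12: rhs = 12, matching y values: 5, 8 (2 points).
Total affine count: 18.
Full point count |E(F_13)| = 18 + 1 = 19.
Hasse bound: |19 − (13+1)| = |5| = 5 ≤ 2√13 ≈ 7.2111 ✓.


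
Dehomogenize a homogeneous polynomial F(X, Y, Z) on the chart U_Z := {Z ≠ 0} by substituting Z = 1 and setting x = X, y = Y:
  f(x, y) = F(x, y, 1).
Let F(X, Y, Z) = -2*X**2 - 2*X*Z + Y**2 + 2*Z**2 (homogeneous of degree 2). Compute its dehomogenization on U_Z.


f(x, y) = -2*x**2 - 2*x + y**2 + 2

On U_Z we set Z = 1. Each monomial c·X^i·Y^j·Z^k in F becomes c·x^i·y^j·1^k = c·x^i·y^j.
Substituting Z = 1: F(X, Y, 1) = -2*x**2 - 2*x + y**2 + 2.
Note: deg(f) ≤ deg(F) = 2; strict inequality happens when F is divisible by Z (lost terms).


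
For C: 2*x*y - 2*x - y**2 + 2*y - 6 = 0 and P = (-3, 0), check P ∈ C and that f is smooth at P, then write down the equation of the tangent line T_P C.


Tangent line at P: -2*x - 4*y - 6 = 0.

Step 1: f(-3, 0) = 0, so P lies on C.
Step 2: partial derivatives
  f_x(x, y) = 2*y - 2, f_y(x, y) = 2*x - 2*y + 2.
  f_x(P) = -2, f_y(P) = -4 (gradient nonzero, so P is smooth).
Step 3: tangent line at P: -2·(x − -3) + -4·(y − 0) = 0.
Expanding: -2*x - 4*y - 6 = 0.


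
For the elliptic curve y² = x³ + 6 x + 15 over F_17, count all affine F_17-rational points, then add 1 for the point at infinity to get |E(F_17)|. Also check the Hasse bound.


Affine points = {(0, 7), (0, 10), (2, 1), (2, 16), (3, 3), (3, 14), (4, 1), (4, 16), (5, 0), (7, 3), (7, 14), (9, 4), (9, 13), (10, 2), (10, 15), (11, 1), (11, 16), (12, 8), (12, 9), (14, 2), (14, 15), (16, 5), (16, 12)}; affine count = 23; |E(F_17)| = 24.

Discriminant check: Δ ∝ 4a³ + 27b² = 4·6³ + 27·15² = 4·216 + 27·225 ≡ 3 (mod 17). Nonzero ⇒ E is nonsingular.
For each x ∈ F_17, compute rhs = x³ + 6·x + 15 mod 17, then count y ∈ F_17 with y² ≡ rhs.
  x = 0: rhs = 15, matching y values: 7, 10 (2 points).
  x = 1: rhs = 5, matching y values: none (0 points).
  x = 2: rhs = 1, matching y values: 1, 16 (2 points).
  x = 3: rhs = 9, matching y values: 3, 14 (2 points).
  x = 4: rhs = 1, matching y values: 1, 16 (2 points).
  x = 5: rhs = 0, matching y values: 0 (1 points).
  x = 6: rhs = 12, matching y values: none (0 points).
  x = 7: rhs = 9, matching y values: 3, 14 (2 points).
  x = 8: rhs = 14, matching y values: none (0 points).
  x = 9: rhs = 16, matching y values: 4, 13 (2 points).
  x = 10: rhs = 4, matching y values: 2, 15 (2 points).
  x = 11: rhs = 1, matching y values: 1, 16 (2 points).
  x = 12: rhs = 13, matching y values: 8, 9 (2 points).
  x = 13: rhs = 12, matching y values: none (0 points).
  x = 14: rhs = 4, matching y values: 2, 15 (2 points).
  x = 15: rhs = 12, matching y values: none (0 points).
  x = 16: rhs = 8, matching y values: 5, 12 (2 points).
Total affine count: 23.
Full point count |E(F_17)| = 23 + 1 = 24.
Hasse bound: |24 − (17+1)| = |6| = 6 ≤ 2√17 ≈ 8.2462 ✓.


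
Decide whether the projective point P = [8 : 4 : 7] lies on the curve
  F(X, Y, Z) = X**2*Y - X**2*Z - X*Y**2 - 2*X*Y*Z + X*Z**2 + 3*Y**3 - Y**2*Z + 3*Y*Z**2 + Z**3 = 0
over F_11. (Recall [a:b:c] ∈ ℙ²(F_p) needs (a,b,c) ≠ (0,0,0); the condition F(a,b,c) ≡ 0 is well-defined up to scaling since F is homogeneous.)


F(8,4,7) ≡ 8 (mod 11); P is NOT on the curve.

Evaluate F(8, 4, 7) term-by-term (mod 11).
  X**2*Y ↦ 1·64·4·1 = 256
  -X**2*Z ↦ -1·64·1·7 = -448
  -X*Y**2 ↦ -1·8·16·1 = -128
  -2*X*Y*Z ↦ -2·8·4·7 = -448
  X*Z**2 ↦ 1·8·1·49 = 392
  3*Y**3 ↦ 3·1·64·1 = 192
  -Y**2*Z ↦ -1·1·16·7 = -112
  3*Y*Z**2 ↦ 3·1·4·49 = 588
  Z**3 ↦ 1·1·1·343 = 343
Sum: F(8, 4, 7) = (256) + (-448) + (-128) + (-448) + (392) + (192) + (-112) + (588) + (343) = 635.
Reducing mod 11: 635 ≡ 8 (mod 11).
Since F(a, b, c) ≡ 8 ≠ 0 (mod 11), P does NOT lie on the curve.


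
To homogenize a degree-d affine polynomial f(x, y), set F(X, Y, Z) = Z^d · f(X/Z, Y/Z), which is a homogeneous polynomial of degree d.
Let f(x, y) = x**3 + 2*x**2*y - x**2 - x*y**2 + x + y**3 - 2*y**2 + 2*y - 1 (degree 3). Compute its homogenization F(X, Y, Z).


F(X, Y, Z) = X**3 + 2*X**2*Y - X**2*Z - X*Y**2 + X*Z**2 + Y**3 - 2*Y**2*Z + 2*Y*Z**2 - Z**3

deg(f) = 3.
Substitute x = X/Z, y = Y/Z into f, then multiply by Z^3.
  monomial 1·x^3·y^0 ↦ 1·X^3·Y^0·Z^0.
  monomial 2·x^2·y^1 ↦ 2·X^2·Y^1·Z^0.
  monomial -1·x^2·y^0 ↦ -1·X^2·Y^0·Z^1.
  monomial -1·x^1·y^2 ↦ -1·X^1·Y^2·Z^0.
  monomial 1·x^1·y^0 ↦ 1·X^1·Y^0·Z^2.
  monomial 1·x^0·y^3 ↦ 1·X^0·Y^3·Z^0.
  monomial -2·x^0·y^2 ↦ -2·X^0·Y^2·Z^1.
  monomial 2·x^0·y^1 ↦ 2·X^0·Y^1·Z^2.
  monomial -1·x^0·y^0 ↦ -1·X^0·Y^0·Z^3.
Collecting: F(X, Y, Z) = X**3 + 2*X**2*Y - X**2*Z - X*Y**2 + X*Z**2 + Y**3 - 2*Y**2*Z + 2*Y*Z**2 - Z**3.


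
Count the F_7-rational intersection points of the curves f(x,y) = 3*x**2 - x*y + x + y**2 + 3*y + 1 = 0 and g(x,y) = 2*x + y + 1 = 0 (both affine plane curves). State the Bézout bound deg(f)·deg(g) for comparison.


Common zeros: {(2, 2), (5, 3)}; count = 2; Bézout bound = 2.

deg(f) = 2, deg(g) = 1, so Bézout bound = 2.
Scan x ∈ F_7. For each x, list the y ∈ F_7 with f(x, y) ≡ 0 and those with g(x, y) ≡ 0 (mod 7); the common zeros in that column are the intersection.
  x = 0: f ≡ 0 at y ∈ ∅; g ≡ 0 at y ∈ {6}; common: ∅.
  x = 1: f ≡ 0 at y ∈ ∅; g ≡ 0 at y ∈ {4}; common: ∅.
  x = 2: f ≡ 0 at y ∈ {2, 4}; g ≡ 0 at y ∈ {2}; common: {2}.
  x = 3: f ≡ 0 at y ∈ {2, 5}; g ≡ 0 at y ∈ {0}; common: ∅.
  x = 4: f ≡ 0 at y ∈ ∅; g ≡ 0 at y ∈ {5}; common: ∅.
  x = 5: f ≡ 0 at y ∈ {3, 6}; g ≡ 0 at y ∈ {3}; common: {3}.
  x = 6: f ≡ 0 at y ∈ {4, 6}; g ≡ 0 at y ∈ {1}; common: ∅.
Collecting: common zeros = {(2, 2), (5, 3)}, so the count is 2.
Comparison with the Bézout bound: 2 ≤ 2 = deg(f)·deg(g), as expected for curves with no common component (the bound is attained).


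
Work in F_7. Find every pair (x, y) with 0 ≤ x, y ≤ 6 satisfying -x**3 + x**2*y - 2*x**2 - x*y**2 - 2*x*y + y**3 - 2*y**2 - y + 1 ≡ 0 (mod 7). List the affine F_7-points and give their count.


Affine F_7-points: {(0, 3), (3, 3), (5, 3), (5, 5), (5, 6), (6, 0), (6, 4)}; count = 7.

For each of the 49 pairs (x, y) ∈ F_7², evaluate f(x, y) mod 7. Record the zeros.
  x = 0: [0↦1, 1↦6, 2↦6, 3↦0, 4↦1, 5↦1, 6↦6]  zeros at y ∈ {3}
  x = 1: [0↦5, 1↦1, 2↦4, 3↦6, 4↦6, 5↦3, 6↦3]  zeros at y ∈ ∅
  x = 2: [0↦6, 1↦2, 2↦3, 3↦1, 4↦2, 5↦5, 6↦2]  zeros at y ∈ ∅
  x = 3: [0↦5, 1↦3, 2↦4, 3↦0, 4↦4, 5↦1, 6↦4]  zeros at y ∈ {3}
  x = 4: [0↦3, 1↦5, 2↦1, 3↦4, 4↦6, 5↦6, 6↦3]  zeros at y ∈ ∅
  x = 5: [0↦1, 1↦2, 2↦2, 3↦0, 4↦2, 5↦0, 6↦0]  zeros at y ∈ {3, 5, 6}
  x = 6: [0↦0, 1↦2, 2↦1, 3↦3, 4↦0, 5↦5, 6↦3]  zeros at y ∈ {0, 4}
Collecting zeros: affine points = {(0, 3), (3, 3), (5, 3), (5, 5), (5, 6), (6, 0), (6, 4)}.
Total count |C(F_7)_aff| = 7.


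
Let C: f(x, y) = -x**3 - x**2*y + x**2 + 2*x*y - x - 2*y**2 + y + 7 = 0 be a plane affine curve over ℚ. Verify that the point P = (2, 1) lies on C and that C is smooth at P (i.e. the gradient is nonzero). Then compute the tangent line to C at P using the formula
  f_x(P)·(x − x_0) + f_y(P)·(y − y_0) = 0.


Tangent line at P: -11*x - 3*y + 25 = 0.

Step 1: f(2, 1) = 0, so P lies on C.
Step 2: partial derivatives
  f_x(x, y) = -3*x**2 - 2*x*y + 2*x + 2*y - 1, f_y(x, y) = -x**2 + 2*x - 4*y + 1.
  f_x(P) = -11, f_y(P) = -3 (gradient nonzero, so P is smooth).
Step 3: tangent line at P: -11·(x − 2) + -3·(y − 1) = 0.
Expanding: -11*x - 3*y + 25 = 0.


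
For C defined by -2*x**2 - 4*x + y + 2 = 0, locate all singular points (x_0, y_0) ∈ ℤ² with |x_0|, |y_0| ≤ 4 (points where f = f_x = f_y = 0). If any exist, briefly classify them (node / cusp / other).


No singular points in the scanned grid; C is smooth there.

Compute partial derivatives:
  f_x = -4*x - 4.
  f_y = 1.
f_y = 1 is a nonzero constant, so f_y never vanishes: no point (x, y) can satisfy f = f_x = f_y = 0. In particular no (x, y) ∈ {−4, ..., 4}² is singular; the curve is smooth.


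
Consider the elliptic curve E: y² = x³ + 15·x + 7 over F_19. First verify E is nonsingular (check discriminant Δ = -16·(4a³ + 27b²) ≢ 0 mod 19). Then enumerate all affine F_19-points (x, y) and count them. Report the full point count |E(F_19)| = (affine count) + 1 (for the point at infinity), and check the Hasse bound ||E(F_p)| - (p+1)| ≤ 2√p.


Affine points = {(0, 8), (0, 11), (1, 2), (1, 17), (2, 8), (2, 11), (4, 6), (4, 13), (5, 6), (5, 13), (6, 3), (6, 16), (9, 4), (9, 15), (10, 6), (10, 13), (13, 9), (13, 10), (14, 4), (14, 15), (15, 4), (15, 15), (16, 7), (16, 12), (17, 8), (17, 11)}; affine count = 26; |E(F_19)| = 27.

Discriminant check: Δ ∝ 4a³ + 27b² = 4·15³ + 27·7² = 4·3375 + 27·49 ≡ 3 (mod 19). Nonzero ⇒ E is nonsingular.
For each x ∈ F_19, compute rhs = x³ + 15·x + 7 mod 19, then count y ∈ F_19 with y² ≡ rhs.
  x = 0: rhs = 7, matching y values: 8, 11 (2 points).
  x = 1: rhs = 4, matching y values: 2, 17 (2 points).
  x = 2: rhs = 7, matching y values: 8, 11 (2 points).
  x = 3: rhs = 3, matching y values: none (0 points).
  x = 4: rhs = 17, matching y values: 6, 13 (2 points).
  x = 5: rhs = 17, matching y values: 6, 13 (2 points).
  x = 6: rhs = 9, matching y values: 3, 16 (2 points).
  x = 7: rhs = 18, matching y values: none (0 points).
  x = 8: rhs = 12, matching y values: none (0 points).
  x = 9: rhs = 16, matching y values: 4, 15 (2 points).
  x = 10: rhs = 17, matching y values: 6, 13 (2 points).
  x = 11: rhs = 2, matching y values: none (0 points).
  x = 12: rhs = 15, matching y values: none (0 points).
  x = 13: rhs = 5, matching y values: 9, 10 (2 points).
  x = 14: rhs = 16, matching y values: 4, 15 (2 points).
  x = 15: rhs = 16, matching y values: 4, 15 (2 points).
  x = 16: rhs = 11, matching y values: 7, 12 (2 points).
  x = 17: rhs = 7, matching y values: 8, 11 (2 points).
  x = 18: rhs = 10, matching y values: none (0 points).
Total affine count: 26.
Full point count |E(F_19)| = 26 + 1 = 27.
Hasse bound: |27 − (19+1)| = |7| = 7 ≤ 2√19 ≈ 8.7178 ✓.


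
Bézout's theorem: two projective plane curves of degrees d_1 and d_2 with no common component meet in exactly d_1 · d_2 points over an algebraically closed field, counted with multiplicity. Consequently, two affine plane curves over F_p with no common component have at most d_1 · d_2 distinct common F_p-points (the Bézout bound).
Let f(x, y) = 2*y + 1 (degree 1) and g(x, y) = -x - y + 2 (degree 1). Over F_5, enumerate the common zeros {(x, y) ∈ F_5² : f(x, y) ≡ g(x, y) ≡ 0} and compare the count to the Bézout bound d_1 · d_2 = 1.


Common zeros: {(0, 2)}; count = 1; Bézout bound = 1.

deg(f) = 1, deg(g) = 1, so Bézout bound = 1.
Scan x ∈ F_5. For each x, list the y ∈ F_5 with f(x, y) ≡ 0 and those with g(x, y) ≡ 0 (mod 5); the common zeros in that column are the intersection.
  x = 0: f ≡ 0 at y ∈ {2}; g ≡ 0 at y ∈ {2}; common: {2}.
  x = 1: f ≡ 0 at y ∈ {2}; g ≡ 0 at y ∈ {1}; common: ∅.
  x = 2: f ≡ 0 at y ∈ {2}; g ≡ 0 at y ∈ {0}; common: ∅.
  x = 3: f ≡ 0 at y ∈ {2}; g ≡ 0 at y ∈ {4}; common: ∅.
  x = 4: f ≡ 0 at y ∈ {2}; g ≡ 0 at y ∈ {3}; common: ∅.
Collecting: common zeros = {(0, 2)}, so the count is 1.
Comparison with the Bézout bound: 1 ≤ 1 = deg(f)·deg(g), as expected for curves with no common component (the bound is attained).


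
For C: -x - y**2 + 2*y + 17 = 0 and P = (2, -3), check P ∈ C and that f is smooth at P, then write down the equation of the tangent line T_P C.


Tangent line at P: -x + 8*y + 26 = 0.

Step 1: f(2, -3) = 0, so P lies on C.
Step 2: partial derivatives
  f_x(x, y) = -1, f_y(x, y) = 2 - 2*y.
  f_x(P) = -1, f_y(P) = 8 (gradient nonzero, so P is smooth).
Step 3: tangent line at P: -1·(x − 2) + 8·(y − -3) = 0.
Expanding: -x + 8*y + 26 = 0.


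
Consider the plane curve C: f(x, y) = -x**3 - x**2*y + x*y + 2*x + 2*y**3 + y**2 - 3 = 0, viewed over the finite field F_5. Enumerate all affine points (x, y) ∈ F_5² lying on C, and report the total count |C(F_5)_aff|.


Affine F_5-points: {(0, 1), (0, 3), (2, 3)}; count = 3.

For each of the 25 pairs (x, y) ∈ F_5², evaluate f(x, y) mod 5. Record the zeros.
  x = 0: [0↦2, 1↦0, 2↦2, 3↦0, 4↦1]  zeros at y ∈ {1, 3}
  x = 1: [0↦3, 1↦1, 2↦3, 3↦1, 4↦2]  zeros at y ∈ ∅
  x = 2: [0↦3, 1↦4, 2↦4, 3↦0, 4↦4]  zeros at y ∈ {3}
  x = 3: [0↦1, 1↦3, 2↦4, 3↦1, 4↦1]  zeros at y ∈ ∅
  x = 4: [0↦1, 1↦2, 2↦2, 3↦3, 4↦2]  zeros at y ∈ ∅
Collecting zeros: affine points = {(0, 1), (0, 3), (2, 3)}.
Total count |C(F_5)_aff| = 3.


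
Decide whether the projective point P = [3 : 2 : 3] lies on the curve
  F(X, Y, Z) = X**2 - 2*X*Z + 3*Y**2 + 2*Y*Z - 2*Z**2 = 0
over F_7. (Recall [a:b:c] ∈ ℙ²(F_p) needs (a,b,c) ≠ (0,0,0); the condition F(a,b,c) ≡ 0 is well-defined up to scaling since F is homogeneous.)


F(3,2,3) ≡ 4 (mod 7); P is NOT on the curve.

Evaluate F(3, 2, 3) term-by-term (mod 7).
  X**2 ↦ 1·9·1·1 = 9
  -2*X*Z ↦ -2·3·1·3 = -18
  3*Y**2 ↦ 3·1·4·1 = 12
  2*Y*Z ↦ 2·1·2·3 = 12
  -2*Z**2 ↦ -2·1·1·9 = -18
Sum: F(3, 2, 3) = (9) + (-18) + (12) + (12) + (-18) = -3.
Reducing mod 7: -3 ≡ 4 (mod 7).
Since F(a, b, c) ≡ 4 ≠ 0 (mod 7), P does NOT lie on the curve.


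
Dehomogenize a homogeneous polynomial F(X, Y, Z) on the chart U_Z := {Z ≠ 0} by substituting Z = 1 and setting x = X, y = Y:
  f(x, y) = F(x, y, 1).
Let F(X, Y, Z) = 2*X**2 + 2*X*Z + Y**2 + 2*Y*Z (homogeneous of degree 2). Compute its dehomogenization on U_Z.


f(x, y) = 2*x**2 + 2*x + y**2 + 2*y

On U_Z we set Z = 1. Each monomial c·X^i·Y^j·Z^k in F becomes c·x^i·y^j·1^k = c·x^i·y^j.
Substituting Z = 1: F(X, Y, 1) = 2*x**2 + 2*x + y**2 + 2*y.
Note: deg(f) ≤ deg(F) = 2; strict inequality happens when F is divisible by Z (lost terms).


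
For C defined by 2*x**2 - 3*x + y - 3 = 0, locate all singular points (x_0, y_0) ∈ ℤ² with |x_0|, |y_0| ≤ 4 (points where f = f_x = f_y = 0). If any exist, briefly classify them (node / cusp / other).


No singular points in the scanned grid; C is smooth there.

Compute partial derivatives:
  f_x = 4*x - 3.
  f_y = 1.
f_y = 1 is a nonzero constant, so f_y never vanishes: no point (x, y) can satisfy f = f_x = f_y = 0. In particular no (x, y) ∈ {−4, ..., 4}² is singular; the curve is smooth.


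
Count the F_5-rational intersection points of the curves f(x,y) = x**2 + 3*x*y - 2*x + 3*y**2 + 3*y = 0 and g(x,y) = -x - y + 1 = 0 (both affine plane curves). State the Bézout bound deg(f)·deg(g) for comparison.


Common zeros: {(4, 2)}; count = 1; Bézout bound = 2.

deg(f) = 2, deg(g) = 1, so Bézout bound = 2.
Scan x ∈ F_5. For each x, list the y ∈ F_5 with f(x, y) ≡ 0 and those with g(x, y) ≡ 0 (mod 5); the common zeros in that column are the intersection.
  x = 0: f ≡ 0 at y ∈ {0, 4}; g ≡ 0 at y ∈ {1}; common: ∅.
  x = 1: f ≡ 0 at y ∈ ∅; g ≡ 0 at y ∈ {0}; common: ∅.
  x = 2: f ≡ 0 at y ∈ {0, 2}; g ≡ 0 at y ∈ {4}; common: ∅.
  x = 3: f ≡ 0 at y ∈ ∅; g ≡ 0 at y ∈ {3}; common: ∅.
  x = 4: f ≡ 0 at y ∈ {2, 3}; g ≡ 0 at y ∈ {2}; common: {2}.
Collecting: common zeros = {(4, 2)}, so the count is 1.
Comparison with the Bézout bound: 1 ≤ 2 = deg(f)·deg(g), as expected for curves with no common component (the affine F_5-count falls short of the bound because intersections may lie at infinity, over extension fields, or carry multiplicity).


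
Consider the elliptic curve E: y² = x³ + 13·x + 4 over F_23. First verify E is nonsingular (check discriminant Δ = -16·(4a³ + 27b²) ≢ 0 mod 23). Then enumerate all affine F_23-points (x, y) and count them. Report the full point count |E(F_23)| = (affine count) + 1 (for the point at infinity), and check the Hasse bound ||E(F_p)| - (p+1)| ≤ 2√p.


Affine points = {(0, 2), (0, 21), (1, 8), (1, 15), (3, 1), (3, 22), (7, 1), (7, 22), (11, 11), (11, 12), (12, 5), (12, 18), (13, 1), (13, 22), (14, 3), (14, 20), (15, 3), (15, 20), (17, 3), (17, 20), (19, 7), (19, 16), (21, 4), (21, 19), (22, 6), (22, 17)}; affine count = 26; |E(F_23)| = 27.

Discriminant check: Δ ∝ 4a³ + 27b² = 4·13³ + 27·4² = 4·2197 + 27·16 ≡ 20 (mod 23). Nonzero ⇒ E is nonsingular.
For each x ∈ F_23, compute rhs = x³ + 13·x + 4 mod 23, then count y ∈ F_23 with y² ≡ rhs.
  x = 0: rhs = 4, matching y values: 2, 21 (2 points).
  x = 1: rhs = 18, matching y values: 8, 15 (2 points).
  x = 2: rhs = 15, matching y values: none (0 points).
  x = 3: rhs = 1, matching y values: 1, 22 (2 points).
  x = 4: rhs = 5, matching y values: none (0 points).
  x = 5: rhs = 10, matching y values: none (0 points).
  x = 6: rhs = 22, matching y values: none (0 points).
  x = 7: rhs = 1, matching y values: 1, 22 (2 points).
  x = 8: rhs = 22, matching y values: none (0 points).
  x = 9: rhs = 22, matching y values: none (0 points).
  x = 10: rhs = 7, matching y values: none (0 points).
  x = 11: rhs = 6, matching y values: 11, 12 (2 points).
  x = 12: rhs = 2, matching y values: 5, 18 (2 points).
  x = 13: rhs = 1, matching y values: 1, 22 (2 points).
  x = 14: rhs = 9, matching y values: 3, 20 (2 points).
  x = 15: rhs = 9, matching y values: 3, 20 (2 points).
  x = 16: rhs = 7, matching y values: none (0 points).
  x = 17: rhs = 9, matching y values: 3, 20 (2 points).
  x = 18: rhs = 21, matching y values: none (0 points).
  x = 19: rhs = 3, matching y values: 7, 16 (2 points).
  x = 20: rhs = 7, matching y values: none (0 points).
  x = 21: rhs = 16, matching y values: 4, 19 (2 points).
  x = 22: rhs = 13, matching y values: 6, 17 (2 points).
Total affine count: 26.
Full point count |E(F_23)| = 26 + 1 = 27.
Hasse bound: |27 − (23+1)| = |3| = 3 ≤ 2√23 ≈ 9.5917 ✓.


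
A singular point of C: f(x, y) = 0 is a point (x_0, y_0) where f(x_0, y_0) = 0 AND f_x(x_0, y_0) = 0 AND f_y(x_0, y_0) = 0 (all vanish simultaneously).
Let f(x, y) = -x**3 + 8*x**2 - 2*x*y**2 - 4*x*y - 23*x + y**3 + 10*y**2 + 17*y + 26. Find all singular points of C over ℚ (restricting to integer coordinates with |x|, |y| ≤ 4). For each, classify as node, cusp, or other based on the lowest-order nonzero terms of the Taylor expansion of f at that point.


Singular points: {(3, -1)}; classification: node.

Compute partial derivatives:
  f_x = -3*x**2 + 16*x - 2*y**2 - 4*y - 23.
  f_y = -4*x*y - 4*x + 3*y**2 + 20*y + 17.
Scan x_0 ∈ {−4, ..., 4}. For each x_0, f_y(x_0, y) is a polynomial in y; find its integer roots y ∈ {−4, ..., 4}, then test f_x and f at those candidates.
  x = -4: f_y(-4, y) = 3*y**2 + 36*y + 33; vanishes at y ∈ {-1}. (-4, -1): f_x = -133 ≠ 0.
  x = -3: f_y(-3, y) = 3*y**2 + 32*y + 29; vanishes at y ∈ {-1}. (-3, -1): f_x = -96 ≠ 0.
  x = -2: f_y(-2, y) = 3*y**2 + 28*y + 25; vanishes at y ∈ {-1}. (-2, -1): f_x = -65 ≠ 0.
  x = -1: f_y(-1, y) = 3*y**2 + 24*y + 21; vanishes at y ∈ {-1}. (-1, -1): f_x = -40 ≠ 0.
  x = 0: f_y(0, y) = 3*y**2 + 20*y + 17; vanishes at y ∈ {-1}. (0, -1): f_x = -21 ≠ 0.
  x = 1: f_y(1, y) = 3*y**2 + 16*y + 13; vanishes at y ∈ {-1}. (1, -1): f_x = -8 ≠ 0.
  x = 2: f_y(2, y) = 3*y**2 + 12*y + 9; vanishes at y ∈ {-3, -1}. (2, -3): f_x = -9 ≠ 0; (2, -1): f_x = -1 ≠ 0.
  x = 3: f_y(3, y) = 3*y**2 + 8*y + 5; vanishes at y ∈ {-1}. (3, -1): f_x = 0, f = 0 — SINGULAR.
  x = 4: f_y(4, y) = 3*y**2 + 4*y + 1; vanishes at y ∈ {-1}. (4, -1): f_x = -5 ≠ 0.
Only singular point on the grid: (3, -1).
Classify: substitute x = 3 + u, y = -1 + v and expand: f = -u**3 - u**2 - 2*u*v**2 + v**3 + v**2.
No constant or linear terms (consistent with a singular point). Quadratic part: -u**2 + v**2. Cubic part: -u**3 - 2*u*v**2 + v**3.
The quadratic part v**2 - u**2 = (v − u)(v + u) splits into two distinct linear factors, so there are two distinct tangent lines y − -1 = ±(x − 3) — this is a node (ordinary double point).
Classification: node.


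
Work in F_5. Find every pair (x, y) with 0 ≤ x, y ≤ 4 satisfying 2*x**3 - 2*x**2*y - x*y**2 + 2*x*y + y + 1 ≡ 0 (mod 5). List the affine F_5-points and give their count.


Affine F_5-points: {(0, 4), (2, 3), (3, 0), (3, 3)}; count = 4.

For each of the 25 pairs (x, y) ∈ F_5², evaluate f(x, y) mod 5. Record the zeros.
  x = 0: [0↦1, 1↦2, 2↦3, 3↦4, 4↦0]  zeros at y ∈ {4}
  x = 1: [0↦3, 1↦3, 2↦1, 3↦2, 4↦1]  zeros at y ∈ ∅
  x = 2: [0↦2, 1↦2, 2↦3, 3↦0, 4↦3]  zeros at y ∈ {3}
  x = 3: [0↦0, 1↦1, 2↦1, 3↦0, 4↦3]  zeros at y ∈ {0, 3}
  x = 4: [0↦4, 1↦2, 2↦2, 3↦4, 4↦3]  zeros at y ∈ ∅
Collecting zeros: affine points = {(0, 4), (2, 3), (3, 0), (3, 3)}.
Total count |C(F_5)_aff| = 4.


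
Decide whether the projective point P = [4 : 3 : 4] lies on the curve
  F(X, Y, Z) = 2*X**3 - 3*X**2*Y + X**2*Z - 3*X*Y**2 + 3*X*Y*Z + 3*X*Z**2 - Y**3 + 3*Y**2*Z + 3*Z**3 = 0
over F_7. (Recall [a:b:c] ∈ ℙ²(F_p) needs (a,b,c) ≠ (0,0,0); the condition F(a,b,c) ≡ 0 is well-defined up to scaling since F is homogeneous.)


F(4,3,4) ≡ 3 (mod 7); P is NOT on the curve.

Evaluate F(4, 3, 4) term-by-term (mod 7).
  2*X**3 ↦ 2·64·1·1 = 128
  -3*X**2*Y ↦ -3·16·3·1 = -144
  X**2*Z ↦ 1·16·1·4 = 64
  -3*X*Y**2 ↦ -3·4·9·1 = -108
  3*X*Y*Z ↦ 3·4·3·4 = 144
  3*X*Z**2 ↦ 3·4·1·16 = 192
  -Y**3 ↦ -1·1·27·1 = -27
  3*Y**2*Z ↦ 3·1·9·4 = 108
  3*Z**3 ↦ 3·1·1·64 = 192
Sum: F(4, 3, 4) = (128) + (-144) + (64) + (-108) + (144) + (192) + (-27) + (108) + (192) = 549.
Reducing mod 7: 549 ≡ 3 (mod 7).
Since F(a, b, c) ≡ 3 ≠ 0 (mod 7), P does NOT lie on the curve.


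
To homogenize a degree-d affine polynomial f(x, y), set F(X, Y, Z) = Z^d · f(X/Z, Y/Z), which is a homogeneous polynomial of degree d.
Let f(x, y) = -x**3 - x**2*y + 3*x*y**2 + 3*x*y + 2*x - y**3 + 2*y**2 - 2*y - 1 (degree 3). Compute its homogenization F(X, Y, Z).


F(X, Y, Z) = -X**3 - X**2*Y + 3*X*Y**2 + 3*X*Y*Z + 2*X*Z**2 - Y**3 + 2*Y**2*Z - 2*Y*Z**2 - Z**3

deg(f) = 3.
Substitute x = X/Z, y = Y/Z into f, then multiply by Z^3.
  monomial -1·x^3·y^0 ↦ -1·X^3·Y^0·Z^0.
  monomial -1·x^2·y^1 ↦ -1·X^2·Y^1·Z^0.
  monomial 3·x^1·y^2 ↦ 3·X^1·Y^2·Z^0.
  monomial 3·x^1·y^1 ↦ 3·X^1·Y^1·Z^1.
  monomial 2·x^1·y^0 ↦ 2·X^1·Y^0·Z^2.
  monomial -1·x^0·y^3 ↦ -1·X^0·Y^3·Z^0.
  monomial 2·x^0·y^2 ↦ 2·X^0·Y^2·Z^1.
  monomial -2·x^0·y^1 ↦ -2·X^0·Y^1·Z^2.
  monomial -1·x^0·y^0 ↦ -1·X^0·Y^0·Z^3.
Collecting: F(X, Y, Z) = -X**3 - X**2*Y + 3*X*Y**2 + 3*X*Y*Z + 2*X*Z**2 - Y**3 + 2*Y**2*Z - 2*Y*Z**2 - Z**3.


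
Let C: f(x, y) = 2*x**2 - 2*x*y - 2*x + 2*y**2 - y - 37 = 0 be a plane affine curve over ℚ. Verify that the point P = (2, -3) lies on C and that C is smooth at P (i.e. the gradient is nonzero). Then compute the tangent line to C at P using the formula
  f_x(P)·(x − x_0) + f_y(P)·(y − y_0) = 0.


Tangent line at P: 12*x - 17*y - 75 = 0.

Step 1: f(2, -3) = 0, so P lies on C.
Step 2: partial derivatives
  f_x(x, y) = 4*x - 2*y - 2, f_y(x, y) = -2*x + 4*y - 1.
  f_x(P) = 12, f_y(P) = -17 (gradient nonzero, so P is smooth).
Step 3: tangent line at P: 12·(x − 2) + -17·(y − -3) = 0.
Expanding: 12*x - 17*y - 75 = 0.
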